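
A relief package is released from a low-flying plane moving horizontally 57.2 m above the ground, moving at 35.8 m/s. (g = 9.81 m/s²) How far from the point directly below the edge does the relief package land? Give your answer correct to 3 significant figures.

122 m

Initial vertical velocity is zero, so the fall time comes from h = ½ g t²: t = √(2 × 57.2 / 9.81) = 3.415 s.
Horizontal motion is uniform at 35.8 m/s, so x = 35.8 × 3.415 = 122 m.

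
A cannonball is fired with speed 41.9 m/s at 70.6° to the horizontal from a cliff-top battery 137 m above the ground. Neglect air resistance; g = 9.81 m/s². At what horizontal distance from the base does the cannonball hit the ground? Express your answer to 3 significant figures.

Components: v_x = 41.9 cos 70.6° = 13.92 m/s, v_y = 41.9 sin 70.6° = 39.52 m/s.
Vertical: 0 = 137 + 39.52 t − ½(9.81) t² ⇒ 4.905 t² − 39.52 t − 137 = 0.
t = [39.52 + √(1562 + 2688)] / 9.810 = 10.67 s.
Horizontal: R = v_x · t = 13.92 × 10.67 = 149 m.

149 m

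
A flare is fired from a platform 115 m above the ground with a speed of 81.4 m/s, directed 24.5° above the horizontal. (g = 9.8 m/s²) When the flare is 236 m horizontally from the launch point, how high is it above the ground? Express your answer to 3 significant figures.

173 m

v_x = 81.4 cos 24.5° = 74.07 m/s, v_y0 = 81.4 sin 24.5° = 33.76 m/s.
Time to reach x = 236 m: t = x / v_x = 236 / 74.07 = 3.186 s.
y = 115 + v_y0 t − ½ g t² = 115 + 33.76×3.186 − 4.900×3.186² = 173 m.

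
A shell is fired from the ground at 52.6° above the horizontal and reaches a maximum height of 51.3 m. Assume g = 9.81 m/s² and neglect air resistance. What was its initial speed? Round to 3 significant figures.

39.9 m/s

At maximum height v_y = 0, so (v₀ sin θ)² = 2 g H.
v₀ sin 52.6° = √(2 × 9.81 × 51.3) = 31.73 m/s.
v₀ = 31.73 / sin 52.6° = 31.73 / 0.7944 = 39.9 m/s.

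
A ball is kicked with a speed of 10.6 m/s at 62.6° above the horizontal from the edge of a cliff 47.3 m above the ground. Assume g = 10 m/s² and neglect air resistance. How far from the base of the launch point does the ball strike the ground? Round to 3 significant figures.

Components: v_x = 10.6 cos 62.6° = 4.878 m/s, v_y = 10.6 sin 62.6° = 9.411 m/s.
Vertical: 0 = 47.3 + 9.411 t − ½(10) t² ⇒ 5.000 t² − 9.411 t − 47.3 = 0.
t = [9.411 + √(88.57 + 946.0)] / 10.00 = 4.158 s.
Horizontal: R = v_x · t = 4.878 × 4.158 = 20.3 m.

20.3 m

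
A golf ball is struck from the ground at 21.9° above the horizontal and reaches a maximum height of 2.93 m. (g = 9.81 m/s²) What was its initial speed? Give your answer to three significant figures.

At maximum height v_y = 0, so (v₀ sin θ)² = 2 g H.
v₀ sin 21.9° = √(2 × 9.81 × 2.93) = 7.582 m/s.
v₀ = 7.582 / sin 21.9° = 7.582 / 0.3730 = 20.3 m/s.

20.3 m/s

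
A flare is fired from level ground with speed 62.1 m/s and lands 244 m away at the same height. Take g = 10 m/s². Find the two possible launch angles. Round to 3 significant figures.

Level-ground range: R = v₀² sin(2θ)/g ⇒ sin 2θ = R g / v₀² = 244×10/62.1² = 0.6327.
2θ = arcsin(0.6327) = 39.25° or 180° − 39.25° = 140.75°.
So θ = 19.6° or θ = 70.4°.

19.6° and 70.4°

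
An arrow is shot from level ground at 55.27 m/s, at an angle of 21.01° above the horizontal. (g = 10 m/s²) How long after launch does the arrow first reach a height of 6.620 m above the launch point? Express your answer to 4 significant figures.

0.3683 s

v_y0 = 55.27 sin 21.01° = 19.816 m/s.
Set y = v_y0 t − ½ g t² = 6.620: 5.000 t² − 19.816 t + 6.620 = 0.
t = [19.816 ± √(392.67 − 132.40)] / 10 = (19.816 ± 16.133) / 10, giving t = 0.3683 s or t = 3.595 s.
The arrow is on the way up at the first time, so t = 0.3683 s.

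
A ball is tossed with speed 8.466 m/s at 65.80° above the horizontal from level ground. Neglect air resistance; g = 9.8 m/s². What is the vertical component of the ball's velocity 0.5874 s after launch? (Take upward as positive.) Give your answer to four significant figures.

Initial vertical component: v_y0 = 8.466 sin 65.80° = 7.7220 m/s.
v_y(t) = v_y0 − g t = 7.7220 − 9.8 × 0.5874 = 1.965 m/s.

1.965 m/s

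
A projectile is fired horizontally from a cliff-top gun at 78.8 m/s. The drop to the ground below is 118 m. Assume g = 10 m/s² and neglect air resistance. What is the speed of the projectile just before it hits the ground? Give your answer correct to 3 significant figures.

92.6 m/s

Fall time: t = √(2 × 118 / 10) = 4.858 s.
At impact: v_x = 78.8 m/s (unchanged), v_y = g t = 10 × 4.858 = 48.58 m/s.
Speed = √(v_x² + v_y²) = √(6209 + 2360) = 92.6 m/s.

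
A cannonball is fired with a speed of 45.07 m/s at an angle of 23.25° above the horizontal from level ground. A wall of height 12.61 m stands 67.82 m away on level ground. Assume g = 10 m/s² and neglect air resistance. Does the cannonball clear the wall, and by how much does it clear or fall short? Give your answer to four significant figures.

Yes — it clears the wall by 3.116 m.

v_x = 45.07 cos 23.25° = 41.410 m/s; v_y0 = 45.07 sin 23.25° = 17.791 m/s.
Time to reach the wall: t = 67.82 / 41.410 = 1.6378 s.
Height at that point: y = 17.791×1.6378 − 5.000×1.6378² = 15.726 m.
That is 15.726 − 12.61 = 3.116 m above the top of the wall, so the cannonball clears it.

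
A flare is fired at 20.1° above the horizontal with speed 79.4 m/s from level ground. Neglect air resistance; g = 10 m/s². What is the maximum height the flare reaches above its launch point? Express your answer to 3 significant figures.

37.2 m

Vertical component of launch velocity: v_y = 79.4 sin 20.1° = 27.29 m/s.
At the highest point the vertical velocity is zero, so v_y² = 2 g h_max.
h_max = (27.29)² / (2 × 10) = 744.7 / 20.00 = 37.2 m.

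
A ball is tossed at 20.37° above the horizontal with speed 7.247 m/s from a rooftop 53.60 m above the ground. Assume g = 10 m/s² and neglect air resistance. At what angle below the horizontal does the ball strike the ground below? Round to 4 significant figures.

78.31°

v_x = 7.247 cos 20.37° = 6.7938 m/s.
At impact |v_y| = √(v_y0² + 2 g h) = √(2.5225² + 2×10×53.60) = 32.838 m/s.
Angle below horizontal = arctan(|v_y| / v_x) = arctan(32.838 / 6.7938) = 78.31°.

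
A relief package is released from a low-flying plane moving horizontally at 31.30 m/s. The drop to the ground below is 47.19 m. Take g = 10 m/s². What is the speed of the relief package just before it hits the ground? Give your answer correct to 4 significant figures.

43.86 m/s

Fall time: t = √(2 × 47.19 / 10) = 3.0721 s.
At impact: v_x = 31.30 m/s (unchanged), v_y = g t = 10 × 3.0721 = 30.721 m/s.
Speed = √(v_x² + v_y²) = √(979.69 + 943.78) = 43.86 m/s.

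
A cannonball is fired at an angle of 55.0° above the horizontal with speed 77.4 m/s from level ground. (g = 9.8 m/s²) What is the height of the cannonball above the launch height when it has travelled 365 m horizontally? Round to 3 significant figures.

v_x = 77.4 cos 55.0° = 44.39 m/s, v_y0 = 77.4 sin 55.0° = 63.40 m/s.
Time to reach x = 365 m: t = x / v_x = 365 / 44.39 = 8.223 s.
y = v_y0 t − ½ g t² = 63.40×8.223 − 4.900×8.223² = 190 m.

190 m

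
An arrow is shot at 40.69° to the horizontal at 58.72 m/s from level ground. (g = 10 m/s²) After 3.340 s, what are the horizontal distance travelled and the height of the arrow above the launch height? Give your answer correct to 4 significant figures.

x = 148.7 m, y = 72.09 m

v_x = 58.72 cos 40.69° = 44.524 m/s; v_y0 = 58.72 sin 40.69° = 38.283 m/s.
x = v_x t = 44.524 × 3.340 = 148.7 m.
y = v_y0 t − ½ g t² = 38.283×3.340 − 5.000×3.340² = 72.09 m.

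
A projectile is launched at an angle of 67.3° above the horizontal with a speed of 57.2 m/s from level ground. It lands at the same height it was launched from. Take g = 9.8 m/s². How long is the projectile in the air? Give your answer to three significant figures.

10.8 s

Vertical component: v_y = 57.2 sin 67.3° = 52.77 m/s.
For a projectile landing at launch height, time of flight is t = 2 v_y / g = 2 × 52.77 / 9.8 = 10.8 s.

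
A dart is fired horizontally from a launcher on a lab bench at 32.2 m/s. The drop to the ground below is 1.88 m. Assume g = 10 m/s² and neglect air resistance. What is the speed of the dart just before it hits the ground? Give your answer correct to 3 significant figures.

Fall time: t = √(2 × 1.88 / 10) = 0.6132 s.
At impact: v_x = 32.2 m/s (unchanged), v_y = g t = 10 × 0.6132 = 6.132 m/s.
Speed = √(v_x² + v_y²) = √(1037 + 37.60) = 32.8 m/s.

32.8 m/s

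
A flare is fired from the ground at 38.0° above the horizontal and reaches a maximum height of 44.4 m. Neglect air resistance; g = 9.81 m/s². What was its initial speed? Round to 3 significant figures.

47.9 m/s

At maximum height v_y = 0, so (v₀ sin θ)² = 2 g H.
v₀ sin 38.0° = √(2 × 9.81 × 44.4) = 29.51 m/s.
v₀ = 29.51 / sin 38.0° = 29.51 / 0.6157 = 47.9 m/s.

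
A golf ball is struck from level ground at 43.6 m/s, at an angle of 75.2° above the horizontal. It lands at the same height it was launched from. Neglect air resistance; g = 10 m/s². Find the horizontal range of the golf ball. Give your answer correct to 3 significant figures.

93.9 m

Components: v_x = 43.6 cos 75.2° = 11.14 m/s, v_y = 43.6 sin 75.2° = 42.15 m/s.
Time of flight (same landing height): t = 2 v_y / g = 2 × 42.15 / 10 = 8.430 s.
Range: R = v_x · t = 11.14 × 8.430 = 93.9 m.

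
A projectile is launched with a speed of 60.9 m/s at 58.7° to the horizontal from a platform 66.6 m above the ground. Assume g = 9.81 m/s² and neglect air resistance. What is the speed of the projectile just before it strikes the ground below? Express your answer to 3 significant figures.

v_x = 60.9 cos 58.7° = 31.64 m/s is unchanged throughout.
For the vertical component, v_y² = v_y0² + 2 g h = (52.04)² + 2×9.81×66.6 = 4015, so |v_y| = 63.36 m/s.
Impact speed = √(v_x² + v_y²) = √(1001 + 4015) = 70.8 m/s.

70.8 m/s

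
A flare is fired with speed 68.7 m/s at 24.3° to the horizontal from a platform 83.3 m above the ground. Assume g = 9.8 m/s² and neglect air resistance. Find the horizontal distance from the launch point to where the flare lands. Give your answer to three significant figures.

Components: v_x = 68.7 cos 24.3° = 62.61 m/s, v_y = 68.7 sin 24.3° = 28.27 m/s.
Vertical: 0 = 83.3 + 28.27 t − ½(9.8) t² ⇒ 4.900 t² − 28.27 t − 83.3 = 0.
t = [28.27 + √(799.2 + 1633)] / 9.800 = 7.917 s.
Horizontal: R = v_x · t = 62.61 × 7.917 = 496 m.

496 m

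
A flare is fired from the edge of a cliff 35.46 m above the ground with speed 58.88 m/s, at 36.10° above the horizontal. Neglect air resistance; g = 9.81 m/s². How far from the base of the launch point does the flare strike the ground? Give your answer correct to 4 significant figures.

Components: v_x = 58.88 cos 36.10° = 47.574 m/s, v_y = 58.88 sin 36.10° = 34.692 m/s.
Vertical: 0 = 35.46 + 34.692 t − ½(9.81) t² ⇒ 4.905 t² − 34.692 t − 35.46 = 0.
t = [34.692 + √(1203.5 + 695.73)] / 9.810 = 7.9788 s.
Horizontal: R = v_x · t = 47.574 × 7.9788 = 379.6 m.

379.6 m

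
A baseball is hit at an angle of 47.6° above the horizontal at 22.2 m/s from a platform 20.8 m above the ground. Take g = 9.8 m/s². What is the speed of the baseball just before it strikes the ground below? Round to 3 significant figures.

v_x = 22.2 cos 47.6° = 14.97 m/s is unchanged throughout.
For the vertical component, v_y² = v_y0² + 2 g h = (16.39)² + 2×9.8×20.8 = 676.3, so |v_y| = 26.01 m/s.
Impact speed = √(v_x² + v_y²) = √(224.1 + 676.3) = 30.0 m/s.

30.0 m/s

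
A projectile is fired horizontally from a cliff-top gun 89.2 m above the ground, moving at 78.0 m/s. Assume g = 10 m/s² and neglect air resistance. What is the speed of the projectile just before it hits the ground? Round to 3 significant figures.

88.7 m/s

Fall time: t = √(2 × 89.2 / 10) = 4.224 s.
At impact: v_x = 78.0 m/s (unchanged), v_y = g t = 10 × 4.224 = 42.24 m/s.
Speed = √(v_x² + v_y²) = √(6084 + 1784) = 88.7 m/s.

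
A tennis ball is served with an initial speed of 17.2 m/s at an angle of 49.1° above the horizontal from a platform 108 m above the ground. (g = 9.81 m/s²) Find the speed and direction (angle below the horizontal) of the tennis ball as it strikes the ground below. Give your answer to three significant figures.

v_x = 17.2 cos 49.1° = 11.26 m/s (constant).
|v_y| at impact = √((13.00)² + 2×9.81×108) = 47.83 m/s.
Speed = √(11.26² + 47.83²) = 49.1 m/s; angle = arctan(47.83/11.26) = 76.8° below horizontal.

49.1 m/s at 76.8° below the horizontal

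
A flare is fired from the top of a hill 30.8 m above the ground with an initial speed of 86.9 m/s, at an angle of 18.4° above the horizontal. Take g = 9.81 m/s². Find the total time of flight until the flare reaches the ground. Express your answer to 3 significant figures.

6.55 s

Vertical component: v_y = 86.9 sin 18.4° = 27.43 m/s.
Taking up as positive with launch at y = 30.8 m, landing at y = 0: 0 = 30.8 + 27.43 t − ½(9.81) t².
Solving 4.905 t² − 27.43 t − 30.8 = 0 gives t = [27.43 + √(27.43² + 4·4.905·30.8)] / 9.810 = 6.55 s.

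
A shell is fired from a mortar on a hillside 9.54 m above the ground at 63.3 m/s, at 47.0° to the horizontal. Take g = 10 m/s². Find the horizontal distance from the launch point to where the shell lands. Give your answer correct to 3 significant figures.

408 m

Components: v_x = 63.3 cos 47.0° = 43.17 m/s, v_y = 63.3 sin 47.0° = 46.29 m/s.
Vertical: 0 = 9.54 + 46.29 t − ½(10) t² ⇒ 5.000 t² − 46.29 t − 9.54 = 0.
t = [46.29 + √(2143 + 190.8)] / 10.00 = 9.460 s.
Horizontal: R = v_x · t = 43.17 × 9.460 = 408 m.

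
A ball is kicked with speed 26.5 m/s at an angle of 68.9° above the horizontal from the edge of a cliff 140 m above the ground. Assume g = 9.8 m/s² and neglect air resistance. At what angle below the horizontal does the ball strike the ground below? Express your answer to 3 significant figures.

v_x = 26.5 cos 68.9° = 9.540 m/s.
At impact |v_y| = √(v_y0² + 2 g h) = √(24.72² + 2×9.8×140) = 57.92 m/s.
Angle below horizontal = arctan(|v_y| / v_x) = arctan(57.92 / 9.540) = 80.6°.

80.6°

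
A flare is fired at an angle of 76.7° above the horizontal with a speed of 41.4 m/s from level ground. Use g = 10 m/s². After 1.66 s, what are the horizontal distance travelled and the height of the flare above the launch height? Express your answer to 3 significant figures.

v_x = 41.4 cos 76.7° = 9.524 m/s; v_y0 = 41.4 sin 76.7° = 40.29 m/s.
x = v_x t = 9.524 × 1.66 = 15.8 m.
y = v_y0 t − ½ g t² = 40.29×1.66 − 5.000×1.66² = 53.1 m.

x = 15.8 m, y = 53.1 m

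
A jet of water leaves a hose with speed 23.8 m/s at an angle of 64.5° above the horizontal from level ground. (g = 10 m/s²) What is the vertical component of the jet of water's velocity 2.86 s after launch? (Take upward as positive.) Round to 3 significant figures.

Initial vertical component: v_y0 = 23.8 sin 64.5° = 21.48 m/s.
v_y(t) = v_y0 − g t = 21.48 − 10 × 2.86 = -7.12 m/s.

-7.12 m/s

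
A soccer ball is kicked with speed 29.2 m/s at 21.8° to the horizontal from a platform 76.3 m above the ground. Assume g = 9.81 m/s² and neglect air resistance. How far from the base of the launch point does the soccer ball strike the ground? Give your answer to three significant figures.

141 m

Components: v_x = 29.2 cos 21.8° = 27.11 m/s, v_y = 29.2 sin 21.8° = 10.84 m/s.
Vertical: 0 = 76.3 + 10.84 t − ½(9.81) t² ⇒ 4.905 t² − 10.84 t − 76.3 = 0.
t = [10.84 + √(117.5 + 1497)] / 9.810 = 5.201 s.
Horizontal: R = v_x · t = 27.11 × 5.201 = 141 m.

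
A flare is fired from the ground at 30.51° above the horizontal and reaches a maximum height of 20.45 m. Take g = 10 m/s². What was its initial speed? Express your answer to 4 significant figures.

39.83 m/s

At maximum height v_y = 0, so (v₀ sin θ)² = 2 g H.
v₀ sin 30.51° = √(2 × 10 × 20.45) = 20.224 m/s.
v₀ = 20.224 / sin 30.51° = 20.224 / 0.5077 = 39.83 m/s.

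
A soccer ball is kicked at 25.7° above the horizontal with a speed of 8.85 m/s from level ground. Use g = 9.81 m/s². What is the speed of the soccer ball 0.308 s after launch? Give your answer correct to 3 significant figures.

8.02 m/s

v_x = 8.85 cos 25.7° = 7.975 m/s (constant).
v_y(t) = 8.85 sin 25.7° − g t = 3.838 − 9.81 × 0.308 = 0.8165 m/s.
Speed = √(v_x² + v_y²) = √(63.60 + 0.6667) = 8.02 m/s.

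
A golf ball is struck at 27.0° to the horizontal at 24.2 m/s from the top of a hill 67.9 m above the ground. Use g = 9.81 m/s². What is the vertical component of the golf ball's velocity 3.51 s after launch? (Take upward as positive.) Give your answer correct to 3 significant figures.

Initial vertical component: v_y0 = 24.2 sin 27.0° = 10.99 m/s.
v_y(t) = v_y0 − g t = 10.99 − 9.81 × 3.51 = -23.4 m/s.

-23.4 m/s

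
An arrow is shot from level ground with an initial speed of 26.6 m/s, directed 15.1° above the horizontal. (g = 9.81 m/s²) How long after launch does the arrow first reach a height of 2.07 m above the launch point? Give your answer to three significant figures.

0.429 s

v_y0 = 26.6 sin 15.1° = 6.929 m/s.
Set y = v_y0 t − ½ g t² = 2.07: 4.905 t² − 6.929 t + 2.07 = 0.
t = [6.929 ± √(48.01 − 40.61)] / 9.81 = (6.929 ± 2.720) / 9.81, giving t = 0.429 s or t = 0.984 s.
The arrow is on the way up at the first time, so t = 0.429 s.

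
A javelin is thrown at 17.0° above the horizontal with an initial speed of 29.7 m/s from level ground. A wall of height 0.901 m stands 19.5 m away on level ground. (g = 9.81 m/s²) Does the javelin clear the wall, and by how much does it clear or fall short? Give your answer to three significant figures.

v_x = 29.7 cos 17.0° = 28.40 m/s; v_y0 = 29.7 sin 17.0° = 8.683 m/s.
Time to reach the wall: t = 19.5 / 28.40 = 0.6866 s.
Height at that point: y = 8.683×0.6866 − 4.905×0.6866² = 3.649 m.
That is 3.649 − 0.901 = 2.75 m above the top of the wall, so the javelin clears it.

Yes — it clears the wall by 2.75 m.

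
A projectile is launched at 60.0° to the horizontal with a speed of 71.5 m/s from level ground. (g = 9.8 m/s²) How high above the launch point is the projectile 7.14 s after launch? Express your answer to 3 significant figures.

192 m

v_y0 = 71.5 sin 60.0° = 61.92 m/s.
y(t) = v_y0 t − ½ g t² = 61.92×7.14 − 4.900×7.14² = 192 m.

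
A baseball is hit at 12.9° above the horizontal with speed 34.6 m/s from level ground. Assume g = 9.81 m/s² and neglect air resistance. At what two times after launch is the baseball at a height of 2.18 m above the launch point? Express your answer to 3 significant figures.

v_y0 = 34.6 sin 12.9° = 7.724 m/s.
Set y = v_y0 t − ½ g t² = 2.18: 4.905 t² − 7.724 t + 2.18 = 0.
t = [7.724 ± √(59.66 − 42.77)] / 9.81 = (7.724 ± 4.110) / 9.81, giving t = 0.368 s or t = 1.21 s.
So the baseball is at 2.18 m at t = 0.368 s (rising) and t = 1.21 s (falling).

0.368 s and 1.21 s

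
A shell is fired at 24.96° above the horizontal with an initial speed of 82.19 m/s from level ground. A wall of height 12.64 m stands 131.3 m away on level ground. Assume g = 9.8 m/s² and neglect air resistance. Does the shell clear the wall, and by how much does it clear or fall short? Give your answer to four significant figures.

Yes — it clears the wall by 33.26 m.

v_x = 82.19 cos 24.96° = 74.514 m/s; v_y0 = 82.19 sin 24.96° = 34.683 m/s.
Time to reach the wall: t = 131.3 / 74.514 = 1.7621 s.
Height at that point: y = 34.683×1.7621 − 4.900×1.7621² = 45.900 m.
That is 45.900 − 12.64 = 33.26 m above the top of the wall, so the shell clears it.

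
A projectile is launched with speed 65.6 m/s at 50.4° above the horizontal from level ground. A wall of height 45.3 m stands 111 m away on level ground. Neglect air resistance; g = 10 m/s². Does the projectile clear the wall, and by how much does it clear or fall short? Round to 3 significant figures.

Yes — it clears the wall by 53.6 m.

v_x = 65.6 cos 50.4° = 41.82 m/s; v_y0 = 65.6 sin 50.4° = 50.55 m/s.
Time to reach the wall: t = 111 / 41.82 = 2.654 s.
Height at that point: y = 50.55×2.654 − 5.000×2.654² = 98.94 m.
That is 98.94 − 45.3 = 53.6 m above the top of the wall, so the projectile clears it.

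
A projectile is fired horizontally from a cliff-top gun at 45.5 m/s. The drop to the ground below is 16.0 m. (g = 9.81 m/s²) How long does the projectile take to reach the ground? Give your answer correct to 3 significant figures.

1.81 s

The horizontal speed doesn't affect the fall. With v_y0 = 0, h = ½ g t².
t = √(2 × 16.0 / 9.81) = √3.262 = 1.81 s.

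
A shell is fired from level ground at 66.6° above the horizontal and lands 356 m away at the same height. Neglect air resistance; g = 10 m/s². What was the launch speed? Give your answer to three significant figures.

On level ground, R = v₀² sin(2θ) / g, so v₀ = √(R g / sin 2θ).
sin(2 × 66.6°) = 0.7290.
v₀ = √(356 × 10 / 0.7290) = √4883 = 69.9 m/s.

69.9 m/s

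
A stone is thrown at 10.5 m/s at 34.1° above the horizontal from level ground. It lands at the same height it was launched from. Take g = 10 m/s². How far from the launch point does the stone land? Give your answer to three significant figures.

For level ground, R = v₀² sin(2θ) / g.
sin(2 × 34.1°) = sin 68.20° = 0.9285.
R = (10.5)² × 0.9285 / 10 = 10.2 m.

10.2 m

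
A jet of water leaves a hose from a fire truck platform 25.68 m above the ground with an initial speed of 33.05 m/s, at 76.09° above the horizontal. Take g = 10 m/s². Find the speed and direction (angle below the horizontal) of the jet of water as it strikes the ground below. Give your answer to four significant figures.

40.07 m/s at 78.56° below the horizontal

v_x = 33.05 cos 76.09° = 7.9451 m/s (constant).
|v_y| at impact = √((32.081)² + 2×10×25.68) = 39.278 m/s.
Speed = √(7.9451² + 39.278²) = 40.07 m/s; angle = arctan(39.278/7.9451) = 78.56° below horizontal.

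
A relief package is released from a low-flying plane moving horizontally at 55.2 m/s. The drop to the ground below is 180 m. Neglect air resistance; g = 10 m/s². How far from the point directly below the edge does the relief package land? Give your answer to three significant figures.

Initial vertical velocity is zero, so the fall time comes from h = ½ g t²: t = √(2 × 180 / 10) = 6.000 s.
Horizontal motion is uniform at 55.2 m/s, so x = 55.2 × 6.000 = 331 m.

331 m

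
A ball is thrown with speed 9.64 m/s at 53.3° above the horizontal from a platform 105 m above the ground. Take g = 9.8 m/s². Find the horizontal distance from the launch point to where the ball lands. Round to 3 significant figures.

31.6 m

Components: v_x = 9.64 cos 53.3° = 5.761 m/s, v_y = 9.64 sin 53.3° = 7.729 m/s.
Vertical: 0 = 105 + 7.729 t − ½(9.8) t² ⇒ 4.900 t² − 7.729 t − 105 = 0.
t = [7.729 + √(59.74 + 2058)] / 9.800 = 5.484 s.
Horizontal: R = v_x · t = 5.761 × 5.484 = 31.6 m.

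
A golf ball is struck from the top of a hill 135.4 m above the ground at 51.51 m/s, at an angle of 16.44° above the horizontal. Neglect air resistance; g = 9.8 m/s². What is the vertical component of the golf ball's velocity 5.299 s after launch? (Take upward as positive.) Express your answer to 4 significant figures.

Initial vertical component: v_y0 = 51.51 sin 16.44° = 14.578 m/s.
v_y(t) = v_y0 − g t = 14.578 − 9.8 × 5.299 = -37.35 m/s.

-37.35 m/s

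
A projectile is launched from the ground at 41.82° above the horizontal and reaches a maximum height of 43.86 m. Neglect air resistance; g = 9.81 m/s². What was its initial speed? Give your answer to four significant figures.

43.99 m/s

At maximum height v_y = 0, so (v₀ sin θ)² = 2 g H.
v₀ sin 41.82° = √(2 × 9.81 × 43.86) = 29.335 m/s.
v₀ = 29.335 / sin 41.82° = 29.335 / 0.6668 = 43.99 m/s.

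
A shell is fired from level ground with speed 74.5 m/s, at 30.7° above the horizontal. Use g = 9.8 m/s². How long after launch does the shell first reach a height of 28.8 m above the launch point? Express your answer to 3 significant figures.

0.850 s

v_y0 = 74.5 sin 30.7° = 38.04 m/s.
Set y = v_y0 t − ½ g t² = 28.8: 4.900 t² − 38.04 t + 28.8 = 0.
t = [38.04 ± √(1447 − 564.5)] / 9.8 = (38.04 ± 29.71) / 9.8, giving t = 0.850 s or t = 6.91 s.
The shell is on the way up at the first time, so t = 0.850 s.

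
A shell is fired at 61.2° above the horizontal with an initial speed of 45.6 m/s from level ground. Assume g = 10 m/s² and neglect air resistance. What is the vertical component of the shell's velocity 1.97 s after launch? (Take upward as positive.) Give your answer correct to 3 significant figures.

Initial vertical component: v_y0 = 45.6 sin 61.2° = 39.96 m/s.
v_y(t) = v_y0 − g t = 39.96 − 10 × 1.97 = 20.3 m/s.

20.3 m/s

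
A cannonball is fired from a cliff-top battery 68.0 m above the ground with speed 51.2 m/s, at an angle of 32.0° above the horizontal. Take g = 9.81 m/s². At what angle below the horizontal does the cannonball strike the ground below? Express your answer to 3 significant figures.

46.3°

v_x = 51.2 cos 32.0° = 43.42 m/s.
At impact |v_y| = √(v_y0² + 2 g h) = √(27.13² + 2×9.81×68.0) = 45.50 m/s.
Angle below horizontal = arctan(|v_y| / v_x) = arctan(45.50 / 43.42) = 46.3°.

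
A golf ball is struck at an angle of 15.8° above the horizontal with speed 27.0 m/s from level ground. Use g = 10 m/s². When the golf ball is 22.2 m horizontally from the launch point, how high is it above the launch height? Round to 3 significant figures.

v_x = 27.0 cos 15.8° = 25.98 m/s, v_y0 = 27.0 sin 15.8° = 7.352 m/s.
Time to reach x = 22.2 m: t = x / v_x = 22.2 / 25.98 = 0.8545 s.
y = v_y0 t − ½ g t² = 7.352×0.8545 − 5.000×0.8545² = 2.63 m.

2.63 m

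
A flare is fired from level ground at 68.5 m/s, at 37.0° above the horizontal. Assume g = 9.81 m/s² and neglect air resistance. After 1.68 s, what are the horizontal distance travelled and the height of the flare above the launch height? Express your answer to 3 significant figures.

v_x = 68.5 cos 37.0° = 54.71 m/s; v_y0 = 68.5 sin 37.0° = 41.22 m/s.
x = v_x t = 54.71 × 1.68 = 91.9 m.
y = v_y0 t − ½ g t² = 41.22×1.68 − 4.905×1.68² = 55.4 m.

x = 91.9 m, y = 55.4 m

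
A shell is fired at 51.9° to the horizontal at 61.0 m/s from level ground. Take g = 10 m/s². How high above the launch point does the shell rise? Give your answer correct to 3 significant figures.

115 m

Vertical component of launch velocity: v_y = 61.0 sin 51.9° = 48.00 m/s.
At the highest point the vertical velocity is zero, so v_y² = 2 g h_max.
h_max = (48.00)² / (2 × 10) = 2304 / 20.00 = 115 m.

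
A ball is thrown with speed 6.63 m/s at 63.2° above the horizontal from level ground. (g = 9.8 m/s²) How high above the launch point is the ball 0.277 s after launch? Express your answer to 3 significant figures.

1.26 m

v_y0 = 6.63 sin 63.2° = 5.918 m/s.
y(t) = v_y0 t − ½ g t² = 5.918×0.277 − 4.900×0.277² = 1.26 m.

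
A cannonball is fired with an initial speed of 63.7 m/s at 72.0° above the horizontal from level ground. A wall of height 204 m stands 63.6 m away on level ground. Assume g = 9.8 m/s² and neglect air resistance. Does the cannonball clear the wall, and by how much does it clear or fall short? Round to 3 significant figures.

No — it falls 59.4 m short of clearing the wall.

v_x = 63.7 cos 72.0° = 19.68 m/s; v_y0 = 63.7 sin 72.0° = 60.58 m/s.
Time to reach the wall: t = 63.6 / 19.68 = 3.232 s.
Height at that point: y = 60.58×3.232 − 4.900×3.232² = 144.6 m.
That is 204 − 144.6 = 59.4 m below the top of the wall, so the cannonball does not clear it.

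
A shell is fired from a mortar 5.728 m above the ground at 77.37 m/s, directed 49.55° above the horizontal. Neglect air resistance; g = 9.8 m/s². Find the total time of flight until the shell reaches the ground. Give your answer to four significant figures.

Vertical component: v_y = 77.37 sin 49.55° = 58.876 m/s.
Taking up as positive with launch at y = 5.728 m, landing at y = 0: 0 = 5.728 + 58.876 t − ½(9.8) t².
Solving 4.900 t² − 58.876 t − 5.728 = 0 gives t = [58.876 + √(58.876² + 4·4.900·5.728)] / 9.800 = 12.11 s.

12.11 s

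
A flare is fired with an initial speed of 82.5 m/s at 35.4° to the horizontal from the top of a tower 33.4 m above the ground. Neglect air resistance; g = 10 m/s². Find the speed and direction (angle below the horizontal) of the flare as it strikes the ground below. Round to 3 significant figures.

v_x = 82.5 cos 35.4° = 67.25 m/s (constant).
|v_y| at impact = √((47.79)² + 2×10×33.4) = 54.33 m/s.
Speed = √(67.25² + 54.33²) = 86.5 m/s; angle = arctan(54.33/67.25) = 38.9° below horizontal.

86.5 m/s at 38.9° below the horizontal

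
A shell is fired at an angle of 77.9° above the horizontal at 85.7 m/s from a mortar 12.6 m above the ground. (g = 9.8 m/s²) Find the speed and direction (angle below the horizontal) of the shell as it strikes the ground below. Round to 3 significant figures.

v_x = 85.7 cos 77.9° = 17.96 m/s (constant).
|v_y| at impact = √((83.80)² + 2×9.8×12.6) = 85.26 m/s.
Speed = √(17.96² + 85.26²) = 87.1 m/s; angle = arctan(85.26/17.96) = 78.1° below horizontal.

87.1 m/s at 78.1° below the horizontal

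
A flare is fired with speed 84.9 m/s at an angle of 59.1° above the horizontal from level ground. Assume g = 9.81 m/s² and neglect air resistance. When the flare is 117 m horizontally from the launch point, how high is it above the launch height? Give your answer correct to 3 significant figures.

160 m

v_x = 84.9 cos 59.1° = 43.60 m/s, v_y0 = 84.9 sin 59.1° = 72.85 m/s.
Time to reach x = 117 m: t = x / v_x = 117 / 43.60 = 2.683 s.
y = v_y0 t − ½ g t² = 72.85×2.683 − 4.905×2.683² = 160 m.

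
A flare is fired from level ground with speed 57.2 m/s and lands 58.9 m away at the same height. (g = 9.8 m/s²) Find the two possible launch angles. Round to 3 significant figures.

5.08° and 84.9°

Level-ground range: R = v₀² sin(2θ)/g ⇒ sin 2θ = R g / v₀² = 58.9×9.8/57.2² = 0.1764.
2θ = arcsin(0.1764) = 10.16° or 180° − 10.16° = 169.84°.
So θ = 5.08° or θ = 84.9°.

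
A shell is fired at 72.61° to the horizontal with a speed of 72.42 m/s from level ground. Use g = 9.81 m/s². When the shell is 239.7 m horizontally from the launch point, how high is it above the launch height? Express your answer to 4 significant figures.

163.8 m

v_x = 72.42 cos 72.61° = 21.644 m/s, v_y0 = 72.42 sin 72.61° = 69.110 m/s.
Time to reach x = 239.7 m: t = x / v_x = 239.7 / 21.644 = 11.075 s.
y = v_y0 t − ½ g t² = 69.110×11.075 − 4.905×11.075² = 163.8 m.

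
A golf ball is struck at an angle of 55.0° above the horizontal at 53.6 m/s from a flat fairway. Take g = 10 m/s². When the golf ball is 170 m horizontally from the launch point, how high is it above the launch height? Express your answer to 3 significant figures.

v_x = 53.6 cos 55.0° = 30.74 m/s, v_y0 = 53.6 sin 55.0° = 43.91 m/s.
Time to reach x = 170 m: t = x / v_x = 170 / 30.74 = 5.530 s.
y = v_y0 t − ½ g t² = 43.91×5.530 − 5.000×5.530² = 89.9 m.

89.9 m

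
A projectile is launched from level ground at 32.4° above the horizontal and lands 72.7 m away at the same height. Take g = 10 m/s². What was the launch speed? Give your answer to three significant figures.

28.3 m/s

On level ground, R = v₀² sin(2θ) / g, so v₀ = √(R g / sin 2θ).
sin(2 × 32.4°) = 0.9048.
v₀ = √(72.7 × 10 / 0.9048) = √803.5 = 28.3 m/s.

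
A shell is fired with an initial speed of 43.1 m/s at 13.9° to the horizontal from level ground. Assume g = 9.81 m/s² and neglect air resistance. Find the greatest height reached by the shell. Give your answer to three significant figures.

5.46 m

Vertical component of launch velocity: v_y = 43.1 sin 13.9° = 10.35 m/s.
At the highest point the vertical velocity is zero, so v_y² = 2 g h_max.
h_max = (10.35)² / (2 × 9.81) = 107.1 / 19.62 = 5.46 m.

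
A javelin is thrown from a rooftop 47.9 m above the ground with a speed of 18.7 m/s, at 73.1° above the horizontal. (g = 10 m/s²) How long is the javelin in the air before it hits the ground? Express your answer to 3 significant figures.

Vertical component: v_y = 18.7 sin 73.1° = 17.89 m/s.
Taking up as positive with launch at y = 47.9 m, landing at y = 0: 0 = 47.9 + 17.89 t − ½(10) t².
Solving 5.000 t² − 17.89 t − 47.9 = 0 gives t = [17.89 + √(17.89² + 4·5.000·47.9)] / 10.00 = 5.36 s.

5.36 s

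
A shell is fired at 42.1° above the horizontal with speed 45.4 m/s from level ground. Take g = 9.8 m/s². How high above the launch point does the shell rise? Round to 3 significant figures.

Vertical component of launch velocity: v_y = 45.4 sin 42.1° = 30.44 m/s.
At the highest point the vertical velocity is zero, so v_y² = 2 g h_max.
h_max = (30.44)² / (2 × 9.8) = 926.6 / 19.60 = 47.3 m.

47.3 m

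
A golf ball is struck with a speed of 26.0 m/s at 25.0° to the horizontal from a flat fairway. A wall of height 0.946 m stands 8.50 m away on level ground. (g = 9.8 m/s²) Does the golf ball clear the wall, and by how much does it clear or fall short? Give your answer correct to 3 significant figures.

Yes — it clears the wall by 2.38 m.

v_x = 26.0 cos 25.0° = 23.56 m/s; v_y0 = 26.0 sin 25.0° = 10.99 m/s.
Time to reach the wall: t = 8.50 / 23.56 = 0.3608 s.
Height at that point: y = 10.99×0.3608 − 4.900×0.3608² = 3.327 m.
That is 3.327 − 0.946 = 2.38 m above the top of the wall, so the golf ball clears it.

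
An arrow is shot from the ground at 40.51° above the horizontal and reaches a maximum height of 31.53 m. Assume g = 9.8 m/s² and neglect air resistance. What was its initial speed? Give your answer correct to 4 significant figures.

At maximum height v_y = 0, so (v₀ sin θ)² = 2 g H.
v₀ sin 40.51° = √(2 × 9.8 × 31.53) = 24.859 m/s.
v₀ = 24.859 / sin 40.51° = 24.859 / 0.6496 = 38.27 m/s.

38.27 m/s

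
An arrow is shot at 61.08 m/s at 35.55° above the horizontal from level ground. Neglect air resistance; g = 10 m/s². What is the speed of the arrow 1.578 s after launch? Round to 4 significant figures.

53.47 m/s

v_x = 61.08 cos 35.55° = 49.695 m/s (constant).
v_y(t) = 61.08 sin 35.55° − g t = 35.513 − 10 × 1.578 = 19.733 m/s.
Speed = √(v_x² + v_y²) = √(2469.6 + 389.39) = 53.47 m/s.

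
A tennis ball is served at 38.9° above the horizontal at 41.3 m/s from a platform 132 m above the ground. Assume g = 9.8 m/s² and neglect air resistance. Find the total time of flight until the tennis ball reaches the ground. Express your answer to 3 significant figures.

Vertical component: v_y = 41.3 sin 38.9° = 25.93 m/s.
Taking up as positive with launch at y = 132 m, landing at y = 0: 0 = 132 + 25.93 t − ½(9.8) t².
Solving 4.900 t² − 25.93 t − 132 = 0 gives t = [25.93 + √(25.93² + 4·4.900·132)] / 9.800 = 8.47 s.

8.47 s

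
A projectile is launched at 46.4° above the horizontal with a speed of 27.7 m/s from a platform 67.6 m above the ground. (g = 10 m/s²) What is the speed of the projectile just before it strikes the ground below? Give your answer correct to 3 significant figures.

46.0 m/s

v_x = 27.7 cos 46.4° = 19.10 m/s is unchanged throughout.
For the vertical component, v_y² = v_y0² + 2 g h = (20.06)² + 2×10×67.6 = 1754, so |v_y| = 41.88 m/s.
Impact speed = √(v_x² + v_y²) = √(364.8 + 1754) = 46.0 m/s.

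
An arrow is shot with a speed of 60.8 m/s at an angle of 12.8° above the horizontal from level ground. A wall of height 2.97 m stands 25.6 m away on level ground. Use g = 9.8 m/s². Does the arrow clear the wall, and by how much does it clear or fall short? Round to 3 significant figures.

Yes — it clears the wall by 1.93 m.

v_x = 60.8 cos 12.8° = 59.29 m/s; v_y0 = 60.8 sin 12.8° = 13.47 m/s.
Time to reach the wall: t = 25.6 / 59.29 = 0.4318 s.
Height at that point: y = 13.47×0.4318 − 4.900×0.4318² = 4.903 m.
That is 4.903 − 2.97 = 1.93 m above the top of the wall, so the arrow clears it.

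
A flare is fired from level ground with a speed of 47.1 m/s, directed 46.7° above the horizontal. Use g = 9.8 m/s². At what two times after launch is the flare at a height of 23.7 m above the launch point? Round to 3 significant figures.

v_y0 = 47.1 sin 46.7° = 34.28 m/s.
Set y = v_y0 t − ½ g t² = 23.7: 4.900 t² − 34.28 t + 23.7 = 0.
t = [34.28 ± √(1175 − 464.5)] / 9.8 = (34.28 ± 26.66) / 9.8, giving t = 0.778 s or t = 6.22 s.
So the flare is at 23.7 m at t = 0.778 s (rising) and t = 6.22 s (falling).

0.778 s and 6.22 s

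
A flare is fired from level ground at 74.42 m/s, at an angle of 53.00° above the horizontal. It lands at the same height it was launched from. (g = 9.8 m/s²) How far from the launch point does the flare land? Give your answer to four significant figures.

543.2 m

Components: v_x = 74.42 cos 53.00° = 44.787 m/s, v_y = 74.42 sin 53.00° = 59.434 m/s.
Time of flight (same landing height): t = 2 v_y / g = 2 × 59.434 / 9.8 = 12.129 s.
Range: R = v_x · t = 44.787 × 12.129 = 543.2 m.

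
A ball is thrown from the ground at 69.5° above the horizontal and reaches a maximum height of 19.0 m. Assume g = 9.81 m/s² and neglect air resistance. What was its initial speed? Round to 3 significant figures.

20.6 m/s

At maximum height v_y = 0, so (v₀ sin θ)² = 2 g H.
v₀ sin 69.5° = √(2 × 9.81 × 19.0) = 19.31 m/s.
v₀ = 19.31 / sin 69.5° = 19.31 / 0.9367 = 20.6 m/s.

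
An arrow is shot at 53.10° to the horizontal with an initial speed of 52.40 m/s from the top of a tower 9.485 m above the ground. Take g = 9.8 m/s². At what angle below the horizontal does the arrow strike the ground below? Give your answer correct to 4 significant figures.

54.47°

v_x = 52.40 cos 53.10° = 31.462 m/s.
At impact |v_y| = √(v_y0² + 2 g h) = √(41.903² + 2×9.8×9.485) = 44.065 m/s.
Angle below horizontal = arctan(|v_y| / v_x) = arctan(44.065 / 31.462) = 54.47°.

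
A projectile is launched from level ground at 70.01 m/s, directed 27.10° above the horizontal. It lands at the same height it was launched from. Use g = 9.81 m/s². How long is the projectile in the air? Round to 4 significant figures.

6.502 s

Vertical component: v_y = 70.01 sin 27.10° = 31.893 m/s.
For a projectile landing at launch height, time of flight is t = 2 v_y / g = 2 × 31.893 / 9.81 = 6.502 s.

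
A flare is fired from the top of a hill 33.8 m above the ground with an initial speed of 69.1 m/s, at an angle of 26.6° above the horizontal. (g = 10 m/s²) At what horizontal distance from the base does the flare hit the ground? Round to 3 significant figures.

441 m

Components: v_x = 69.1 cos 26.6° = 61.79 m/s, v_y = 69.1 sin 26.6° = 30.94 m/s.
Vertical: 0 = 33.8 + 30.94 t − ½(10) t² ⇒ 5.000 t² − 30.94 t − 33.8 = 0.
t = [30.94 + √(957.3 + 676.0)] / 10.00 = 7.135 s.
Horizontal: R = v_x · t = 61.79 × 7.135 = 441 m.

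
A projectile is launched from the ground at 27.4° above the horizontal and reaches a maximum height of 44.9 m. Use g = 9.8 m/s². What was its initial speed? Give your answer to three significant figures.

64.5 m/s

At maximum height v_y = 0, so (v₀ sin θ)² = 2 g H.
v₀ sin 27.4° = √(2 × 9.8 × 44.9) = 29.67 m/s.
v₀ = 29.67 / sin 27.4° = 29.67 / 0.4602 = 64.5 m/s.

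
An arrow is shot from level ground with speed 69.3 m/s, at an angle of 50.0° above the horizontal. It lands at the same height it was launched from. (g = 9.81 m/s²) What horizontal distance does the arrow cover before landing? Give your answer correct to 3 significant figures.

Components: v_x = 69.3 cos 50.0° = 44.55 m/s, v_y = 69.3 sin 50.0° = 53.09 m/s.
Time of flight (same landing height): t = 2 v_y / g = 2 × 53.09 / 9.81 = 10.82 s.
Range: R = v_x · t = 44.55 × 10.82 = 482 m.

482 m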